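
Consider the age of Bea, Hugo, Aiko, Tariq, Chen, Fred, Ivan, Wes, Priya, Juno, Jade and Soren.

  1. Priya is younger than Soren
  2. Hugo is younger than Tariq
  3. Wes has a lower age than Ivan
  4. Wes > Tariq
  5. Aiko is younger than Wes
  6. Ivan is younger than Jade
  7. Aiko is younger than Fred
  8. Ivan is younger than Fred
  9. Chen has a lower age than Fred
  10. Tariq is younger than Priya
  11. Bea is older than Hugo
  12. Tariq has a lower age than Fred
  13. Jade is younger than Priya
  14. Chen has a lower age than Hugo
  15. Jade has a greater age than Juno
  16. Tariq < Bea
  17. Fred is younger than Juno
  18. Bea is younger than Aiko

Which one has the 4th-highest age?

Chaining the given pairs: Chen < Hugo < Tariq < Bea < Aiko < Wes < Ivan < Fred < Juno < Jade < Priya < Soren.
Counting 4 from the largest end gives Juno.

Juno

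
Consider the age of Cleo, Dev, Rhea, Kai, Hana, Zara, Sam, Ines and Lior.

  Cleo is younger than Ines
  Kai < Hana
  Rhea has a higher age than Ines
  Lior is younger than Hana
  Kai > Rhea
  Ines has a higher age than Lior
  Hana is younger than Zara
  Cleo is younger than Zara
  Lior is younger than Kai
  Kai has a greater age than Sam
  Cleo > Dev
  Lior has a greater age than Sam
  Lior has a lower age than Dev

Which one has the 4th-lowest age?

Cleo

Piecing the relations together gives one ordering: Sam < Lior < Dev < Cleo < Ines < Rhea < Kai < Hana < Zara.
The 4th smallest is Cleo.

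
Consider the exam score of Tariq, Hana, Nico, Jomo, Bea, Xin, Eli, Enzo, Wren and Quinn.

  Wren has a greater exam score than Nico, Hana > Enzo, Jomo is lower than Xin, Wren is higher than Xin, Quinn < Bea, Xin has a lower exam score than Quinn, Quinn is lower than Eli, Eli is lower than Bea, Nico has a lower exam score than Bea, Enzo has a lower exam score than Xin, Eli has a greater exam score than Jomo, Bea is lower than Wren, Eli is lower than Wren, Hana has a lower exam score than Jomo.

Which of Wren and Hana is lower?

Hana

The relevant relations are Hana < Jomo; Jomo < Xin; Xin < Quinn; Quinn < Eli; Eli < Bea; Bea < Wren.
Together: Hana < Jomo < Xin < Quinn < Eli < Bea < Wren.
So Hana < Wren; Hana is the lower of the two.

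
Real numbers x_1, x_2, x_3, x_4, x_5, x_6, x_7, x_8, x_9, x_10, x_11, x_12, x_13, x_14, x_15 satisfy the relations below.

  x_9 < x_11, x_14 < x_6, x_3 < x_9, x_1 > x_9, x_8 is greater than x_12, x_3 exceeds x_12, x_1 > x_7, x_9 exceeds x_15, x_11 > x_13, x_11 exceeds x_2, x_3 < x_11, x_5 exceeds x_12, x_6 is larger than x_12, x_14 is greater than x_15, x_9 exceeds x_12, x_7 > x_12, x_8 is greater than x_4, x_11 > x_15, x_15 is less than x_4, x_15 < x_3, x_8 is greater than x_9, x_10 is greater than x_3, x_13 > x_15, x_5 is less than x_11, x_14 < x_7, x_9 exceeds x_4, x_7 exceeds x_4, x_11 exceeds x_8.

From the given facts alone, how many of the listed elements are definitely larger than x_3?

From x_3 the given relations immediately reach x_9, x_10, x_11.
From those, x_1, x_8 — 5 in total.
No other element is forced above x_3 by the given relations, so the count is 5.

5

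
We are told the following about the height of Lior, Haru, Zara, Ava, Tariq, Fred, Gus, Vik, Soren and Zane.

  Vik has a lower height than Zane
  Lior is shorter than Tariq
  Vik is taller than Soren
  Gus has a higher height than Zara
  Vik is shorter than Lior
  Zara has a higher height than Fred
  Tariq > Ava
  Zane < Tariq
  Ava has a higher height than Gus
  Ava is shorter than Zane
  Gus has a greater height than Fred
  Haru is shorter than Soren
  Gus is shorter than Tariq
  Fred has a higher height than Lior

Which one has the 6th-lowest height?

The consecutive relations fix a unique order: Haru < Soren < Vik < Lior < Fred < Zara < Gus < Ava < Zane < Tariq.
Counting 6 from the smallest end gives Zara.

Zara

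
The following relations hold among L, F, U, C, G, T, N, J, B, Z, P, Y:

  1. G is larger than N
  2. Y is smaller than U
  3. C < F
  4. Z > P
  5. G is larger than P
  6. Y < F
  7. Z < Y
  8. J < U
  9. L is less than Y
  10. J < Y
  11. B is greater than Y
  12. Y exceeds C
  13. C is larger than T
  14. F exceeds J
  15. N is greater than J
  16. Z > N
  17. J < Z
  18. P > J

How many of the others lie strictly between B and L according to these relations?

The relations place L below B. An element lies strictly between them when it is forced above L and also forced below B.
Above L: {Y, U, F}. Below B: {J, T, C, N, P, Z, Y}.
Intersection: {Y} — 1.

1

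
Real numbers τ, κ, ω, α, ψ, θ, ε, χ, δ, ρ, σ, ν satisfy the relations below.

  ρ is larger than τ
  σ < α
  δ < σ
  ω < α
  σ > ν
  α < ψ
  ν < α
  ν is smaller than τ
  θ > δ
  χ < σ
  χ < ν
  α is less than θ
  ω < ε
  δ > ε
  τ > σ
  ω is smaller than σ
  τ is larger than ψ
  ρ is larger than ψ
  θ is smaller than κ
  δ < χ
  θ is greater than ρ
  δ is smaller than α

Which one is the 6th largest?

Chaining the given pairs: ω < ε < δ < χ < ν < σ < α < ψ < τ < ρ < θ < κ.
Counting 6 from the largest end gives α.

α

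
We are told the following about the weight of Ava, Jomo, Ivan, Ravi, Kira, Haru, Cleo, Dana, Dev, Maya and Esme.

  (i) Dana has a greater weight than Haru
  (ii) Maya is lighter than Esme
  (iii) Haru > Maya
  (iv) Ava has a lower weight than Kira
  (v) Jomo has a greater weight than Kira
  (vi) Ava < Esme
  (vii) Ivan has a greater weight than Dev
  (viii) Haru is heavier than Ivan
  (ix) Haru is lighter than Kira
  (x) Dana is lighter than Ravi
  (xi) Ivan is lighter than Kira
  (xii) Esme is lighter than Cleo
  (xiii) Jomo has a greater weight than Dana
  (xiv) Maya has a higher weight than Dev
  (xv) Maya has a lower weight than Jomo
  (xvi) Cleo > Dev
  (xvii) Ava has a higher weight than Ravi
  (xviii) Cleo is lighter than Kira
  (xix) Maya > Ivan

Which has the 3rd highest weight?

Cleo

The consecutive relations fix a unique order: Dev < Ivan < Maya < Haru < Dana < Ravi < Ava < Esme < Cleo < Kira < Jomo.
Counting 3 from the largest end gives Cleo.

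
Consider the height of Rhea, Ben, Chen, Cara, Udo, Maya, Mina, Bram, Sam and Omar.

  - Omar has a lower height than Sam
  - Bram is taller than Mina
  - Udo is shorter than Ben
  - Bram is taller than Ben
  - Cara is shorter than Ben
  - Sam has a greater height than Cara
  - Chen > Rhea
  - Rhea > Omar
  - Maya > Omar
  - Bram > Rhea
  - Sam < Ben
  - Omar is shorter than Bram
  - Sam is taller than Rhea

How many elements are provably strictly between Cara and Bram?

2

Chaining upward from Cara reaches: Sam, Ben.
Chaining downward from Bram reaches: Omar, Udo, Rhea, Sam, Ben, Mina.
Strictly between Cara and Bram are those in both lists: Sam, Ben — 2 elements.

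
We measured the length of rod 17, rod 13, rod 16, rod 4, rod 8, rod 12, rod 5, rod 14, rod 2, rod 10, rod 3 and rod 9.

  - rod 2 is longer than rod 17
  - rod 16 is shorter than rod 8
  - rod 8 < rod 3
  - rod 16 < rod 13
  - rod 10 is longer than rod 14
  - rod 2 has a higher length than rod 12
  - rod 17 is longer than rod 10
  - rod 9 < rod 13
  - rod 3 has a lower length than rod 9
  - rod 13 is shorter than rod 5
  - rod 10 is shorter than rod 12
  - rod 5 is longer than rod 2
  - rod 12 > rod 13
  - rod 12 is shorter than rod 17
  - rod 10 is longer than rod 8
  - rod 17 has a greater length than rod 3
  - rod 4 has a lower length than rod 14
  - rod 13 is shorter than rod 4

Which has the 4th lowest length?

rod 9

Piecing the relations together gives one ordering: rod 16 < rod 8 < rod 3 < rod 9 < rod 13 < rod 4 < rod 14 < rod 10 < rod 12 < rod 17 < rod 2 < rod 5.
Counting 4 from the smallest end gives rod 9.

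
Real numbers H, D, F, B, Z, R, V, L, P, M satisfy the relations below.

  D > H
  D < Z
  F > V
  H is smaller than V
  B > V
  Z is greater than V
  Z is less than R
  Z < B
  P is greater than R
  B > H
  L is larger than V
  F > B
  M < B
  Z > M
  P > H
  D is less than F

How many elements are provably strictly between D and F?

Chaining upward from D reaches: Z, R, P, B.
Chaining downward from F reaches: H, V, M, Z, B.
Strictly between D and F are those in both lists: Z, B — 2 elements.

2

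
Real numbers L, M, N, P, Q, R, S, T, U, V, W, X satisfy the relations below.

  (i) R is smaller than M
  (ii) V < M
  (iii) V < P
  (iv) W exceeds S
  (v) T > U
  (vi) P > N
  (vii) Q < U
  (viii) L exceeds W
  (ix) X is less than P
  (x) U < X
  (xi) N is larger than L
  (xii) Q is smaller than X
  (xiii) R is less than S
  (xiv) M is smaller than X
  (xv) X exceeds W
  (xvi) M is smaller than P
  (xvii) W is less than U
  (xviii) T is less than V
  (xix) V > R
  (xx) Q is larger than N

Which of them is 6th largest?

Chaining the given pairs: R < S < W < L < N < Q < U < T < V < M < X < P.
Counting 6 from the largest end gives U.

U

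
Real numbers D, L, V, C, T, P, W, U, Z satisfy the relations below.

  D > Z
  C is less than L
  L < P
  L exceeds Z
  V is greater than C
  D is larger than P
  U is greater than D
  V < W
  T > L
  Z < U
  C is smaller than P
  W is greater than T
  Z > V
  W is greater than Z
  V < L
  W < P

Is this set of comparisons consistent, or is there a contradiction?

Every relation is compatible with C < V < Z < L < T < W < P < D < U; the set is consistent.

consistent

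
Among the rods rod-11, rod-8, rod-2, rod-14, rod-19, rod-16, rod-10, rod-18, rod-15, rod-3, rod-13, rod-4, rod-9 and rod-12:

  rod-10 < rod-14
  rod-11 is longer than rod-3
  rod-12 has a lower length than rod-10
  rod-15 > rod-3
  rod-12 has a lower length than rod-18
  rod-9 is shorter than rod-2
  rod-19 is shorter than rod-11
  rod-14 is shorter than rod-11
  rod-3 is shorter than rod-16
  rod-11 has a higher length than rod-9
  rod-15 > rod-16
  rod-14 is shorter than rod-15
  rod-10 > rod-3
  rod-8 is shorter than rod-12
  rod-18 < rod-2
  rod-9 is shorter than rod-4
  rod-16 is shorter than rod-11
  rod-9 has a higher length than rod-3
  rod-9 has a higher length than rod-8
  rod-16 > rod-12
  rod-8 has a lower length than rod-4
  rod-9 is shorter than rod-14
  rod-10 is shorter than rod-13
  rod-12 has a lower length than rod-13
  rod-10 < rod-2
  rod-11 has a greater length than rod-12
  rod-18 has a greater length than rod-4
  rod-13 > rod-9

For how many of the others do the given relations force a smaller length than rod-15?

Directly below rod-15: rod-3, rod-16, rod-14.
One step further: rod-12, rod-10, rod-9 (6 so far).
One step further: rod-8 (7 so far).
Nothing else is reachable below rod-15; 7 in all.

7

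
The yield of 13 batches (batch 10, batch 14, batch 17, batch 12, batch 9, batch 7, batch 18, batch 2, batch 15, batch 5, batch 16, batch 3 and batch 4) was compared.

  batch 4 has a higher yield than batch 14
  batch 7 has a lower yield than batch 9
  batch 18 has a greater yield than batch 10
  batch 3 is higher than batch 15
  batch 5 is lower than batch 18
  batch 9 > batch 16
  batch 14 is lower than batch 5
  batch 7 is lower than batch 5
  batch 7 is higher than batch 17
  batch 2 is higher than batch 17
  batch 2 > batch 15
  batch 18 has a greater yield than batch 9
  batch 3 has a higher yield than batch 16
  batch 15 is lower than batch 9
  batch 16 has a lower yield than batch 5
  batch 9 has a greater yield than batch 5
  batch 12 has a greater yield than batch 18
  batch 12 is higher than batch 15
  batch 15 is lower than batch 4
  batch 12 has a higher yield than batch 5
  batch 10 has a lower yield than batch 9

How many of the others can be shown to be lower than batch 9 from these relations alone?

7

Directly below batch 9: batch 16, batch 15, batch 7, batch 10, batch 5.
One step further: batch 17, batch 14 (7 so far).
Nothing else is reachable below batch 9; 7 in all.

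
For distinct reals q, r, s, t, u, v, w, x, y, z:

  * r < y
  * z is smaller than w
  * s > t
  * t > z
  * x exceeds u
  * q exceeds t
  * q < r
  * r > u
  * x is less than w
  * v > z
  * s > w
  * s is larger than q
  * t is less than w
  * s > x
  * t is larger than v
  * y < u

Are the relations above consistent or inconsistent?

inconsistent

Chaining the given relations yields r < y < u, so r < u. But one relation states u < r. These cannot both hold.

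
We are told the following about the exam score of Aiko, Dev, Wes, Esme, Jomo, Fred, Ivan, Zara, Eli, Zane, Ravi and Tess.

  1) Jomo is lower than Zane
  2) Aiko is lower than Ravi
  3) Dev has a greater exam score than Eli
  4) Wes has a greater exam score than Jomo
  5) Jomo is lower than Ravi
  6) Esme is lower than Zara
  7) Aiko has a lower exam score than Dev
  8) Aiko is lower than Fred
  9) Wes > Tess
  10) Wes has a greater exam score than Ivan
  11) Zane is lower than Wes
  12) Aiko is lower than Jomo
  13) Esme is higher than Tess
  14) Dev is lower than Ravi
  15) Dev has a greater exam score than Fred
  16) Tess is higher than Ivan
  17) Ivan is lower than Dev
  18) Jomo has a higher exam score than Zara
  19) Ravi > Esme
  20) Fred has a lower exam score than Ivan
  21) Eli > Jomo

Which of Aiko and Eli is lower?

Aiko < Fred and Fred < Ivan give Aiko < Ivan.
Then Ivan < Tess extends the chain to Tess.
With Tess < Esme: Aiko < Fred < Ivan < Tess < Esme.
With Esme < Zara: Aiko < Fred < Ivan < Tess < Esme < Zara.
Then Zara < Jomo extends the chain to Jomo.
With Jomo < Eli: Aiko < Fred < Ivan < Tess < Esme < Zara < Jomo < Eli.
So Aiko < Eli; Aiko is the lower of the two.

Aiko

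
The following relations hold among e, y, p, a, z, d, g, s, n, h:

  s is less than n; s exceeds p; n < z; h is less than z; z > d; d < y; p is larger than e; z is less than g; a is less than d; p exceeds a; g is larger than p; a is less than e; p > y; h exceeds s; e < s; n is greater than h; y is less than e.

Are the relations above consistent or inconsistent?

Every relation is compatible with a < d < y < e < p < s < h < n < z < g; the set is consistent.

consistent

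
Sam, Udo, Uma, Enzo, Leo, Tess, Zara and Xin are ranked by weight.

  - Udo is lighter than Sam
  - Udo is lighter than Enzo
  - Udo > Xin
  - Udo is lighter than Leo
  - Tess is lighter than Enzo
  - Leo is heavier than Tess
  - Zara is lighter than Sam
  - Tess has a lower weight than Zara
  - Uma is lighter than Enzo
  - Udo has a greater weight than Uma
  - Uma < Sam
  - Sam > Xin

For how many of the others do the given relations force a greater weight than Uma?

4

From Uma the given relations immediately reach Udo, Enzo, Sam.
From those, Leo — 4 in total.
Nothing else is reachable above Uma; 4 in all.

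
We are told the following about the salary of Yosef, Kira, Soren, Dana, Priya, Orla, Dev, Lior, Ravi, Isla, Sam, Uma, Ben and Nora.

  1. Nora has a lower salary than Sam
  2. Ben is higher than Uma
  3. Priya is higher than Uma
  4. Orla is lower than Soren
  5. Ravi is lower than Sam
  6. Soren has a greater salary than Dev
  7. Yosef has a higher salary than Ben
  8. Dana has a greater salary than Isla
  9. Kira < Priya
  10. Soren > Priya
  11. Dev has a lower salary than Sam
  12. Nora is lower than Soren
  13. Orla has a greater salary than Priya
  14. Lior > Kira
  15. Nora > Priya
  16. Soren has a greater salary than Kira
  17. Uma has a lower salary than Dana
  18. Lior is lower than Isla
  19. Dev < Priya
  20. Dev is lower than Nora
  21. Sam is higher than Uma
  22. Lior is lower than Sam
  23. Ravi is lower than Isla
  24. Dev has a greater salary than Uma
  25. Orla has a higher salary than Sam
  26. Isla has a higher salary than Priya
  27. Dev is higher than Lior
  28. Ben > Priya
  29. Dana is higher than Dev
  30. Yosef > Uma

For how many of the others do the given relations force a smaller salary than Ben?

The elements the relations force below Ben are Kira, Lior, Uma, Dev, Priya — no chain reaches any other.
That is 5.

5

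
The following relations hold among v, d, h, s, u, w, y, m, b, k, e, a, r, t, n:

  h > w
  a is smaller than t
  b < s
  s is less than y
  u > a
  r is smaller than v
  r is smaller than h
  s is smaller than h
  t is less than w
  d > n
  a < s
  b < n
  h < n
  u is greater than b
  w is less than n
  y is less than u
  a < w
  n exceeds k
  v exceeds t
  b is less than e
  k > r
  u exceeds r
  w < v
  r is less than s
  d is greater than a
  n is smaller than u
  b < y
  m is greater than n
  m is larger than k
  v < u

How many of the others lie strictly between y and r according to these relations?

1

Chaining upward from r reaches: s, k, h, n, d, v, m, u.
Chaining downward from y reaches: a, b, s.
Strictly between r and y are those in both lists: s — 1 element.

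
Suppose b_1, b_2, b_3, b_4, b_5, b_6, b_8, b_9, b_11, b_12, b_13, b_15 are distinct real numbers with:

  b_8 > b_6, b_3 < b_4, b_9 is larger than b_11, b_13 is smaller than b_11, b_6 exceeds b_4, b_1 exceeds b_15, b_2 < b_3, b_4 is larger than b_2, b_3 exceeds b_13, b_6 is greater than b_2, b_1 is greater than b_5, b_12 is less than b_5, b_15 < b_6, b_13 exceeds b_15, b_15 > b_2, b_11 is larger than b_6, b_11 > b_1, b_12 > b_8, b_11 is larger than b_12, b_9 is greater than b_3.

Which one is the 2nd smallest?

b_15

Piecing the relations together gives one ordering: b_2 < b_15 < b_13 < b_3 < b_4 < b_6 < b_8 < b_12 < b_5 < b_1 < b_11 < b_9.
Counting 2 from the smallest end gives b_15.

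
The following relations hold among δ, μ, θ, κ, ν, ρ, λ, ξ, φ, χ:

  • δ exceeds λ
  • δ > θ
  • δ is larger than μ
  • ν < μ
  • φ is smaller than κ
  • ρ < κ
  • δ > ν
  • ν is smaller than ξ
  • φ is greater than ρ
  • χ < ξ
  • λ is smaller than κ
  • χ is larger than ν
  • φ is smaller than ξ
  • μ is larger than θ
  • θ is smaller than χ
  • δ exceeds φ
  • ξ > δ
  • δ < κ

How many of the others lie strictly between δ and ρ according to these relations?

1

The relations place ρ below δ. An element lies strictly between them when it is forced above ρ and also forced below δ.
Above ρ: {φ, κ, ξ}. Below δ: {ν, θ, φ, λ, μ}.
Intersection: {φ} — 1.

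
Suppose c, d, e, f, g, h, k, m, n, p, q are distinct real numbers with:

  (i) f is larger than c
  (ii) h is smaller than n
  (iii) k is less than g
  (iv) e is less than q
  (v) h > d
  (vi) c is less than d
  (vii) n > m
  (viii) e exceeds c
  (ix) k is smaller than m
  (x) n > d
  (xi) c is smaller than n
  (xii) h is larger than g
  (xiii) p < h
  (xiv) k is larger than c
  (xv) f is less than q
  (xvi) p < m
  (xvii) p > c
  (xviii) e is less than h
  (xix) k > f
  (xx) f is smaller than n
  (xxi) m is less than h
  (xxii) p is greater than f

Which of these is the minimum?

f is not least since c < f; k is not least since c < k; g is not least since k < g; e is not least since c < e; d is not least since c < d; p is not least since f < p; q is not least since e < q; m is not least since k < m; h is not least since e < h; n is not least since d < n.
Only c has nothing below it, so c is the minimum.

c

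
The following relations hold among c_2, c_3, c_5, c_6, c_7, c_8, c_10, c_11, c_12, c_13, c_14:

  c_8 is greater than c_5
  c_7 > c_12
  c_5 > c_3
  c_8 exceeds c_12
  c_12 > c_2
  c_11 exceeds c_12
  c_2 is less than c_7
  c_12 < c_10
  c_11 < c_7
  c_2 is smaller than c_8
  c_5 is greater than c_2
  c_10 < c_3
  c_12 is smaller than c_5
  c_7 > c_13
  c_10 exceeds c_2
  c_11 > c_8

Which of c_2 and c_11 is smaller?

The relevant relations are c_2 < c_12; c_12 < c_10; c_10 < c_3; c_3 < c_5; c_5 < c_8; c_8 < c_11.
Chaining these gives c_2 < c_12 < c_10 < c_3 < c_5 < c_8 < c_11.
So c_2 < c_11; c_2 is the smaller of the two.

c_2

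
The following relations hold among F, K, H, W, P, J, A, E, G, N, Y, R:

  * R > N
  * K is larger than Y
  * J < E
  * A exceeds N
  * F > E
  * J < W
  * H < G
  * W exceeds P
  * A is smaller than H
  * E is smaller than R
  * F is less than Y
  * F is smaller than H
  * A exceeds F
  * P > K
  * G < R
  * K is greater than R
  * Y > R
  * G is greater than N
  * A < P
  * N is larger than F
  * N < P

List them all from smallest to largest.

J < E < F < N < A < H < G < R < Y < K < P < W

The consecutive links are each given: J < E; E < F; F < N; N < A; A < H; H < G; G < R; R < Y; Y < K; K < P; P < W.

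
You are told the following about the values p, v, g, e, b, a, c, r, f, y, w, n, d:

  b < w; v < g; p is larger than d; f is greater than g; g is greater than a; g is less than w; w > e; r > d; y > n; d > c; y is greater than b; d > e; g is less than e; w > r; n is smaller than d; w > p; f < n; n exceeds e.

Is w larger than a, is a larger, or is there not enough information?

The relevant relations are a < g; g < f; f < n; n < d; d < r; r < w.
Together: a < g < f < n < d < r < w.
So w is larger.

w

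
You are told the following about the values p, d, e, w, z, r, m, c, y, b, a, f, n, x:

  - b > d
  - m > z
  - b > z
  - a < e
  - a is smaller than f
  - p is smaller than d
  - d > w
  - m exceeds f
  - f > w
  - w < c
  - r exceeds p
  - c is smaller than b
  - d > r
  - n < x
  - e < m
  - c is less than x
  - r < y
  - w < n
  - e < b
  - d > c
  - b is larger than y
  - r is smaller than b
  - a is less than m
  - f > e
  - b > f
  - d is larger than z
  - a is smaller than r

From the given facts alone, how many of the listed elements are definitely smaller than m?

The elements the relations force below m are a, w, e, z, f — no chain reaches any other.
That is 5.

5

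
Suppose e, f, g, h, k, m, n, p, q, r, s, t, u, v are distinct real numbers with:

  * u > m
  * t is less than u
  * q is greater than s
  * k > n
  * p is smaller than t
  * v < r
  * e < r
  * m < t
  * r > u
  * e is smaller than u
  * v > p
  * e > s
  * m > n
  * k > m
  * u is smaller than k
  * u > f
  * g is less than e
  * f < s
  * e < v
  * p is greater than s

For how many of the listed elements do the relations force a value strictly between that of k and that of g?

2

The relations place g below k. An element lies strictly between them when it is forced above g and also forced below k.
Above g: {e, v, u, r}. Below k: {f, s, n, m, p, e, t, u}.
Intersection: {e, u} — 2.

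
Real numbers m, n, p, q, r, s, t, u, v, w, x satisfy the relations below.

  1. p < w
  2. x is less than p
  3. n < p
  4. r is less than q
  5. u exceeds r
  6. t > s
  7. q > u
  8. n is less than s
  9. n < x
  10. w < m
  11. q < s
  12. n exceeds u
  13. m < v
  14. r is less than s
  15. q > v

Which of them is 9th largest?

The consecutive relations fix a unique order: r < u < n < x < p < w < m < v < q < s < t.
Counting 9 from the largest end gives n.

n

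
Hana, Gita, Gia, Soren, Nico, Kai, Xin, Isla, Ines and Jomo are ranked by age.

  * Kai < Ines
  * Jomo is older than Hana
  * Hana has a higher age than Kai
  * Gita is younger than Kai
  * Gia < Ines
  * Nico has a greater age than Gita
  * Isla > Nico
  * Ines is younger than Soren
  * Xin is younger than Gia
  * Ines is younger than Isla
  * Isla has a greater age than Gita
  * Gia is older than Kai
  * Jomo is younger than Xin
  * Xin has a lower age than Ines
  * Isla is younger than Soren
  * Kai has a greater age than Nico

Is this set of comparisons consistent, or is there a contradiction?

The single ordering Gita < Nico < Kai < Hana < Jomo < Xin < Gia < Ines < Isla < Soren satisfies every listed relation, so no contradiction arises.

consistent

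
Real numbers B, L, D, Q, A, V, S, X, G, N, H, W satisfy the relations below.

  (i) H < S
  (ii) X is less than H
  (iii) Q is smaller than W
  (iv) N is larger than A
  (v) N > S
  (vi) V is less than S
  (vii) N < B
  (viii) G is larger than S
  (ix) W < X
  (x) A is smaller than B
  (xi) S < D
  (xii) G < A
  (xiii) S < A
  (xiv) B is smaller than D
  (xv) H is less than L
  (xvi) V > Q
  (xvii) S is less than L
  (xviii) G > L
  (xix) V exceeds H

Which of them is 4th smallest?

H

Chaining the given pairs: Q < W < X < H < V < S < L < G < A < N < B < D.
Counting 4 from the smallest end gives H.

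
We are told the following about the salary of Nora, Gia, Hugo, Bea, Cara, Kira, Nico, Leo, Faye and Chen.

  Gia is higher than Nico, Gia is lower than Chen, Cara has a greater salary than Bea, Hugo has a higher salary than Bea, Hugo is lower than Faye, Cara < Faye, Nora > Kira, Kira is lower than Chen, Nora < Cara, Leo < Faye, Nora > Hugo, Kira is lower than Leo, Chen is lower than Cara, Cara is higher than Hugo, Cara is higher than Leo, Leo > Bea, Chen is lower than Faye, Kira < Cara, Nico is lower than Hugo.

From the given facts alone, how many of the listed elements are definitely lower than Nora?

From Nora the given relations immediately reach Kira, Hugo.
From those, Bea, Nico — 4 in total.
Nothing else is reachable below Nora; 4 in all.

4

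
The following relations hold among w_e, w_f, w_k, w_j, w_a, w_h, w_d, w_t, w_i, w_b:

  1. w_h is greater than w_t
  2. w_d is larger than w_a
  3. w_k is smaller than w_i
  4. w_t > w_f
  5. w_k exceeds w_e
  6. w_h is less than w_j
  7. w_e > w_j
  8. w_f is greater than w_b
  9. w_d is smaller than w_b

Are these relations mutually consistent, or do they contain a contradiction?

consistent

The single ordering w_a < w_d < w_b < w_f < w_t < w_h < w_j < w_e < w_k < w_i satisfies every listed relation, so no contradiction arises.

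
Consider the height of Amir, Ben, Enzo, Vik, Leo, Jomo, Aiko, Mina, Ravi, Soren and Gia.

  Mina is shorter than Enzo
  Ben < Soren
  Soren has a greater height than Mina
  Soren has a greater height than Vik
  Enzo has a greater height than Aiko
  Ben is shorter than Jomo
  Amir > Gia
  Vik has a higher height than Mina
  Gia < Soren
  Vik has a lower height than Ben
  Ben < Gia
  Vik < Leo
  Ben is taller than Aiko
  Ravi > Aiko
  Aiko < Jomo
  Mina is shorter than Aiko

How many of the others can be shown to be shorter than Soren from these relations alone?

5

From Soren the given relations immediately reach Mina, Vik, Ben, Gia.
From those, Aiko — 5 in total.
Nothing else is reachable below Soren; 5 in all.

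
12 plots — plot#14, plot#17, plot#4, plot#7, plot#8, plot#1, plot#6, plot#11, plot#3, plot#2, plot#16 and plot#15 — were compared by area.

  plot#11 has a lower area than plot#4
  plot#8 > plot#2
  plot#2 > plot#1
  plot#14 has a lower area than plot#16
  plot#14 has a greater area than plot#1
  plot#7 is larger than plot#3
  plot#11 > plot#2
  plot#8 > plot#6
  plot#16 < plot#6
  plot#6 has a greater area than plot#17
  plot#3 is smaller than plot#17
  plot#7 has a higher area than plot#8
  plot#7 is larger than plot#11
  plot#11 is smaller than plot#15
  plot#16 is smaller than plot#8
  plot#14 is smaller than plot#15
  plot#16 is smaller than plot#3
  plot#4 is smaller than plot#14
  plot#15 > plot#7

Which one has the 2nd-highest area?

Chaining the given pairs: plot#1 < plot#2 < plot#11 < plot#4 < plot#14 < plot#16 < plot#3 < plot#17 < plot#6 < plot#8 < plot#7 < plot#15.
Counting 2 from the largest end gives plot#7.

plot#7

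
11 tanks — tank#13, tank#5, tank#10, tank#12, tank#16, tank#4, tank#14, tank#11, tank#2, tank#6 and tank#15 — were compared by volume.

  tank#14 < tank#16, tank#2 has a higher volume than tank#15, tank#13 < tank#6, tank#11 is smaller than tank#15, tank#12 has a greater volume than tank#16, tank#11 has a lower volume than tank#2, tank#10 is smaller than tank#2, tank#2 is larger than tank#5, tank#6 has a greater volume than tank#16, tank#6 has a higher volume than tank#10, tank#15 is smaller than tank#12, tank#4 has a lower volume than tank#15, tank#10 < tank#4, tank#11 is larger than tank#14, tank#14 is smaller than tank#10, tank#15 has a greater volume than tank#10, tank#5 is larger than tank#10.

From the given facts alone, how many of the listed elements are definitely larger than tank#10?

Directly above tank#10: tank#4, tank#15, tank#5, tank#6, tank#2.
One step further: tank#12 (6 so far).
Nothing else is reachable above tank#10; 6 in all.

6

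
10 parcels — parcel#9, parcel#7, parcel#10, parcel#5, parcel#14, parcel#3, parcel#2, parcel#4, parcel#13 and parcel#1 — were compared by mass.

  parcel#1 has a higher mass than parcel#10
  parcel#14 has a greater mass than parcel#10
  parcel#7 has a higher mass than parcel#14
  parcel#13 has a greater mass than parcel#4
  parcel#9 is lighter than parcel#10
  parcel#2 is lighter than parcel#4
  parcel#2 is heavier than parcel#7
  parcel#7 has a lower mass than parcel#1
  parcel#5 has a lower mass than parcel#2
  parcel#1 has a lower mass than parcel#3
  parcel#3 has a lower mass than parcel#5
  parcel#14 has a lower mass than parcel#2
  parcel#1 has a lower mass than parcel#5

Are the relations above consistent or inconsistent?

The single ordering parcel#9 < parcel#10 < parcel#14 < parcel#7 < parcel#1 < parcel#3 < parcel#5 < parcel#2 < parcel#4 < parcel#13 satisfies every listed relation, so no contradiction arises.

consistent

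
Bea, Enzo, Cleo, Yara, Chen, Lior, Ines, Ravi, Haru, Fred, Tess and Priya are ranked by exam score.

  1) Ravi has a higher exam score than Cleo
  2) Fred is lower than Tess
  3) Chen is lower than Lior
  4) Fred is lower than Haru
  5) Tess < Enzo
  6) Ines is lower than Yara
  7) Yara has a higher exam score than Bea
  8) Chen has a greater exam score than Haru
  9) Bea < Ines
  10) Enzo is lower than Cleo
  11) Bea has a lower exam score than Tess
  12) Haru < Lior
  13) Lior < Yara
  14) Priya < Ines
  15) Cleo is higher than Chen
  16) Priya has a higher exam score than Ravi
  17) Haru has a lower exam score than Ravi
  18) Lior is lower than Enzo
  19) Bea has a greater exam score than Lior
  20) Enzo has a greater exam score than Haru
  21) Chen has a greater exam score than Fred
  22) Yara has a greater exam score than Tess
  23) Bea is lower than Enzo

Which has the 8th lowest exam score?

Cleo

Piecing the relations together gives one ordering: Fred < Haru < Chen < Lior < Bea < Tess < Enzo < Cleo < Ravi < Priya < Ines < Yara.
The 8th smallest is Cleo.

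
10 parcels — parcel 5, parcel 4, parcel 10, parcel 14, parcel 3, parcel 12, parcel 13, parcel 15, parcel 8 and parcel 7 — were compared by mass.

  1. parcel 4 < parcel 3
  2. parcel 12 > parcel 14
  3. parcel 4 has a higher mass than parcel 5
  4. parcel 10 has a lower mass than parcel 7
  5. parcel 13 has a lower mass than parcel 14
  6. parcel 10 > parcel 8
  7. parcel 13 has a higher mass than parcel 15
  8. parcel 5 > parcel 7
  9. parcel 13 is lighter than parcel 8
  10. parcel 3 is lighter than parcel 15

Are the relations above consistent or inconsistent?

inconsistent

Chaining the given relations yields parcel 8 < parcel 10 < parcel 7 < parcel 5 < parcel 4 < parcel 3 < parcel 15 < parcel 13, so parcel 8 < parcel 13. But one relation states parcel 13 < parcel 8. These cannot both hold.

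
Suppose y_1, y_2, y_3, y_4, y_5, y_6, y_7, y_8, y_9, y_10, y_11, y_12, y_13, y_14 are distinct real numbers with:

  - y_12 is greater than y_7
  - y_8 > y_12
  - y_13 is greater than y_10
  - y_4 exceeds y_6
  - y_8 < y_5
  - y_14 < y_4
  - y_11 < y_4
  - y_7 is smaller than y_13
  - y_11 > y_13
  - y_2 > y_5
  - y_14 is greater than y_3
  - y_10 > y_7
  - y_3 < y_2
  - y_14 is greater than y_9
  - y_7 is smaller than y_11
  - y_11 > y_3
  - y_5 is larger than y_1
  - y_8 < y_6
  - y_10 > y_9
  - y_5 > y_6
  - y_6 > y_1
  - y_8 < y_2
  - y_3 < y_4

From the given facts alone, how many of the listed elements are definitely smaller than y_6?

4

From y_6 the given relations immediately reach y_1, y_8.
From those, y_12 — 3 in total.
From those, y_7 — 4 in total.
No other element is forced below y_6 by the given relations, so the count is 4.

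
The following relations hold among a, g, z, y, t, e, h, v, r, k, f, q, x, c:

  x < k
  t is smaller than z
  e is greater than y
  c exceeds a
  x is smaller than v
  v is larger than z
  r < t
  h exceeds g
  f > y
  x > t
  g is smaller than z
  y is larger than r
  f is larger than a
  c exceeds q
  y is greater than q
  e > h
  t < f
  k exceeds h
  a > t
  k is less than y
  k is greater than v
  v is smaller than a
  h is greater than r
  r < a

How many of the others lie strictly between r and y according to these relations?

6

Chaining upward from r reaches: t, z, x, v, a, h, k, c, e, f.
Chaining downward from y reaches: g, t, z, x, v, q, h, k.
Strictly between r and y are those in both lists: t, z, x, v, h, k — 6 elements.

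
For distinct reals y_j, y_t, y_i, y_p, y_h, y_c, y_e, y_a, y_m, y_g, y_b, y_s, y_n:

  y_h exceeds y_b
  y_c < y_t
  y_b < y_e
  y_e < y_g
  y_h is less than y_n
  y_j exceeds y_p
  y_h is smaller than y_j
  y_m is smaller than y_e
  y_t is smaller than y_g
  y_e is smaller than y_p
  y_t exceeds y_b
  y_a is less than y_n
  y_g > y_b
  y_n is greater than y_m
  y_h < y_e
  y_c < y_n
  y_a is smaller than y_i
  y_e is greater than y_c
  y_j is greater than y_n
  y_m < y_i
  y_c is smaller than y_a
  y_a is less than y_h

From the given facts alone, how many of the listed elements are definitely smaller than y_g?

Directly below y_g: y_b, y_t, y_e.
One step further: y_m, y_c, y_h (6 so far).
One step further: y_a (7 so far).
Nothing else is reachable below y_g; 7 in all.

7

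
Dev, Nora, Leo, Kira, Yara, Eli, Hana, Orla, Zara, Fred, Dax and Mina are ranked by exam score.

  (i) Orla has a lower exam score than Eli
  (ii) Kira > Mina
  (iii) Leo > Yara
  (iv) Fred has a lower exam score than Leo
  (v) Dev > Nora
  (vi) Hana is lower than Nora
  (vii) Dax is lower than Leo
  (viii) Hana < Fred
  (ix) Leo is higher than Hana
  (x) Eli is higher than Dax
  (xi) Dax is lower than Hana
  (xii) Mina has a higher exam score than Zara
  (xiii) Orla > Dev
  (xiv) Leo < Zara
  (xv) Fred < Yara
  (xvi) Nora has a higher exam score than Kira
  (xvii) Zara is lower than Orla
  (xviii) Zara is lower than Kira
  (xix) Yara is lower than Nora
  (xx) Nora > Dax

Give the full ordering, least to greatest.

Dax < Hana < Fred < Yara < Leo < Zara < Mina < Kira < Nora < Dev < Orla < Eli

Nothing is placed below Dax, so it is least; from there Dax < Hana; Hana < Fred; Fred < Yara; Yara < Leo; Leo < Zara; Zara < Mina; Mina < Kira; Kira < Nora; Nora < Dev; Dev < Orla; Orla < Eli, each given directly.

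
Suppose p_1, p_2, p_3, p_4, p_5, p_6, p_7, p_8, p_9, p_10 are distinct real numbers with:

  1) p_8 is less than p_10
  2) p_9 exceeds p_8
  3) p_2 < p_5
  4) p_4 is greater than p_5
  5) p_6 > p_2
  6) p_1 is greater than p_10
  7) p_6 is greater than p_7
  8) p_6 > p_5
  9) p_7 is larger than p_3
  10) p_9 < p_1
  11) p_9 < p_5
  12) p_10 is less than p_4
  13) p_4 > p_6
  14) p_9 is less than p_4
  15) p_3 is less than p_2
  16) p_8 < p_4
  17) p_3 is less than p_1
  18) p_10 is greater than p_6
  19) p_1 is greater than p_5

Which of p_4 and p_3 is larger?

p_3 < p_2 and p_2 < p_5 give p_3 < p_5.
Then p_5 < p_6 extends the chain to p_6.
Then p_6 < p_10 extends the chain to p_10.
With p_10 < p_4: p_3 < p_2 < p_5 < p_6 < p_10 < p_4.
So p_3 < p_4; p_4 is the larger of the two.

p_4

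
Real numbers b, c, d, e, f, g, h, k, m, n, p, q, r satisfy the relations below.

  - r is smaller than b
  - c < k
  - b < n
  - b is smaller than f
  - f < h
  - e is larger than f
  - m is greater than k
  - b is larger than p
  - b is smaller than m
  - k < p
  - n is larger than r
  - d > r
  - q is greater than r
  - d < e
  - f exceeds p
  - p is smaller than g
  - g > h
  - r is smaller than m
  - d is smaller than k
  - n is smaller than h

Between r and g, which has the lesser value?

r

Link the given pairs in sequence: r < d; d < k; k < p; p < b; b < f; f < h; h < g.
Together: r < d < k < p < b < f < h < g.
So r < g; r is the smaller of the two.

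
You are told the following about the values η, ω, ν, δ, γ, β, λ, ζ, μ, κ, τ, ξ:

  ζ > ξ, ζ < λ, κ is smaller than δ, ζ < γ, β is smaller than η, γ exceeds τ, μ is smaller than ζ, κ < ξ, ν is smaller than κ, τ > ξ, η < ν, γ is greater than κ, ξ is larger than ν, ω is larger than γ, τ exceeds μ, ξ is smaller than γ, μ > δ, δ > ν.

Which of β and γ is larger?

γ

β < η and η < ν give β < ν.
Then ν < κ extends the chain to κ.
With κ < δ: β < η < ν < κ < δ.
With δ < μ: β < η < ν < κ < δ < μ.
Then μ < τ extends the chain to τ.
Then τ < γ extends the chain to γ.
So β < γ; γ is the larger of the two.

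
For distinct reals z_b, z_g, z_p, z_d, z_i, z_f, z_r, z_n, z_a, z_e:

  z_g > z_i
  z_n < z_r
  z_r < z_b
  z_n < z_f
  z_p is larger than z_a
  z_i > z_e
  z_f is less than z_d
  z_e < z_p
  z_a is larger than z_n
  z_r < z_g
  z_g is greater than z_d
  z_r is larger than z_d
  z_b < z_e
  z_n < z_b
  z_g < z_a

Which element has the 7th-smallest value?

z_i

Piecing the relations together gives one ordering: z_n < z_f < z_d < z_r < z_b < z_e < z_i < z_g < z_a < z_p.
Counting 7 from the smallest end gives z_i.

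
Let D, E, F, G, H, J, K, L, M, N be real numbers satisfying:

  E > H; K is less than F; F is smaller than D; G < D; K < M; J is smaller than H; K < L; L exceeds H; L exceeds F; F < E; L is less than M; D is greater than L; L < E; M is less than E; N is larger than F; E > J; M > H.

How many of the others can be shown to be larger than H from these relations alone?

4

Directly above H: L, M, E.
One step further: D (4 so far).
Nothing else is reachable above H; 4 in all.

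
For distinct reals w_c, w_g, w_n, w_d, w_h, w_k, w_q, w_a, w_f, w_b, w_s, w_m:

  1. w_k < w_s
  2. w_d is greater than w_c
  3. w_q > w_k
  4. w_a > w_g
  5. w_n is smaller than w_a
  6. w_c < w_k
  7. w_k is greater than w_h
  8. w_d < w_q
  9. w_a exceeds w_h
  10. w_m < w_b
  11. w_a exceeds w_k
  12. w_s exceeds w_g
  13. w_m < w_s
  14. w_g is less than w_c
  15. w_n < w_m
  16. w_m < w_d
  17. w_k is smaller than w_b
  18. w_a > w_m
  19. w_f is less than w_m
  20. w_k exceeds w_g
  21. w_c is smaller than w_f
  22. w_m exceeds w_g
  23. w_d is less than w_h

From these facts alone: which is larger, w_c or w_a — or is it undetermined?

w_a

Following the relations from w_c: w_c < w_f < w_m < w_d < w_h < w_k < w_a.
So w_a is larger.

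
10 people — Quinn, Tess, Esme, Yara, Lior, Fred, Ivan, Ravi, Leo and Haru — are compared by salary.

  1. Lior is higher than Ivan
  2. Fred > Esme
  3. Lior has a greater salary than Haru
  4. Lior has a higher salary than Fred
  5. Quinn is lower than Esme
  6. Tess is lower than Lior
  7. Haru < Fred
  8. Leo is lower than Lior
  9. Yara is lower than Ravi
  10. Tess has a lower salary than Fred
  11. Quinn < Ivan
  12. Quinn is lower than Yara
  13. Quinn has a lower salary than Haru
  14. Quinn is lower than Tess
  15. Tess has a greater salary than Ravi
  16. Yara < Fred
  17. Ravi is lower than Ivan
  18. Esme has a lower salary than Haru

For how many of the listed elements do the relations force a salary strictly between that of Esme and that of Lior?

Chaining upward from Esme reaches: Haru, Fred.
Chaining downward from Lior reaches: Quinn, Yara, Haru, Ravi, Tess, Fred, Leo, Ivan.
Strictly between Esme and Lior are those in both lists: Haru, Fred — 2 elements.

2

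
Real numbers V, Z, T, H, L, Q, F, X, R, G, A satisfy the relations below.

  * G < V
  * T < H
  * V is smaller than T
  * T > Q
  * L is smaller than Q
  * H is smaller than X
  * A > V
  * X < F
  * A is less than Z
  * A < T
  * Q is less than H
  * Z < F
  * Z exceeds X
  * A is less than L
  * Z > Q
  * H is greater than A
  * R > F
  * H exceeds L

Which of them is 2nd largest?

F

The consecutive relations fix a unique order: G < V < A < L < Q < T < H < X < Z < F < R.
The 2nd largest is F.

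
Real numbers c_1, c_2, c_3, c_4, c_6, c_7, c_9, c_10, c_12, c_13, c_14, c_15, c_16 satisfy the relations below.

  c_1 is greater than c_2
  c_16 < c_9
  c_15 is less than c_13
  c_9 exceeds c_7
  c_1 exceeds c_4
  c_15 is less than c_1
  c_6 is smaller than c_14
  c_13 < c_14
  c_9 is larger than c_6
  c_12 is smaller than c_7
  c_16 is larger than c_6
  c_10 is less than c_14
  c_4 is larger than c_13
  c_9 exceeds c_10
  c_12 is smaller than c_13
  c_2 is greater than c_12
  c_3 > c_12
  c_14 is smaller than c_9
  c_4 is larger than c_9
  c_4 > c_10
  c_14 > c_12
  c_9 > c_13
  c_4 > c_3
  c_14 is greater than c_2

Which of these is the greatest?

Chaining downward from c_1: directly below it, c_15, c_2, c_4; then c_10, c_12, c_3, c_13, c_9; then c_6, c_16, c_14, c_7.
That covers every other element, and nothing is given above c_1, so c_1 is the greatest.

c_1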